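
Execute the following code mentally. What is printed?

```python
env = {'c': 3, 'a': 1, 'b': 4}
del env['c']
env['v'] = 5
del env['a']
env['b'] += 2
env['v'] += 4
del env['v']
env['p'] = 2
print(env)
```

{'b': 6, 'p': 2}

del 'c' → {'a': 1, 'b': 4}
env['v'] = 5 → {'a': 1, 'b': 4, 'v': 5}
del 'a' → {'b': 4, 'v': 5}
env['b'] = 4+2 = 6 → {'b': 6, 'v': 5}
env['v'] = 5+4 = 9 → {'b': 6, 'v': 9}
del 'v' → {'b': 6}
env['p'] = 2 → {'b': 6, 'p': 2}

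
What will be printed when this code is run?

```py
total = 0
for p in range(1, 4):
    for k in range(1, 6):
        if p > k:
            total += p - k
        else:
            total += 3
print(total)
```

40

p=1,k=1: not 1>1, total = 0+3 = 3
p=1,k=2: not 1>2, total = 3+3 = 6
p=1,k=3: not 1>3, total = 6+3 = 9
p=1,k=4: not 1>4, total = 9+3 = 12
p=1,k=5: not 1>5, total = 12+3 = 15
p=2,k=1: 2>1, total = 15+1 = 16
p=2,k=2: not 2>2, total = 16+3 = 19
p=2,k=3: not 2>3, total = 19+3 = 22
p=2,k=4: not 2>4, total = 22+3 = 25
p=2,k=5: not 2>5, total = 25+3 = 28
p=3,k=1: 3>1, total = 28+2 = 30
p=3,k=2: 3>2, total = 30+1 = 31
p=3,k=3: not 3>3, total = 31+3 = 34
p=3,k=4: not 3>4, total = 34+3 = 37
p=3,k=5: not 3>5, total = 37+3 = 40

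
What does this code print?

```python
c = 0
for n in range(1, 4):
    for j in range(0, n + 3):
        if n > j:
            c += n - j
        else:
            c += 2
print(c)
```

n=1,j=0: 1>0, c = 0+1 = 1
n=1,j=1: not 1>1, c = 1+2 = 3
n=1,j=2: not 1>2, c = 3+2 = 5
n=1,j=3: not 1>3, c = 5+2 = 7
n=2,j=0: 2>0, c = 7+2 = 9
n=2,j=1: 2>1, c = 9+1 = 10
n=2,j=2: not 2>2, c = 10+2 = 12
n=2,j=3: not 2>3, c = 12+2 = 14
n=2,j=4: not 2>4, c = 14+2 = 16
n=3,j=0: 3>0, c = 16+3 = 19
n=3,j=1: 3>1, c = 19+2 = 21
n=3,j=2: 3>2, c = 21+1 = 22
n=3,j=3: not 3>3, c = 22+2 = 24
n=3,j=4: not 3>4, c = 24+2 = 26
n=3,j=5: not 3>5, c = 26+2 = 28

28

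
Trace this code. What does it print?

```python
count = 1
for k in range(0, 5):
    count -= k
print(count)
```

-9

k=0: count = 1-0 = 1
k=1: count = 1-1 = 0
k=2: count = 0-2 = -2
k=3: count = (-2)-3 = -5
k=4: count = (-5)-4 = -9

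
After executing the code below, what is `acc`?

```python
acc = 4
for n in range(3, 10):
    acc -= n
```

-38

n=3: acc = 4-3 = 1
n=4: acc = 1-4 = -3
n=5: acc = (-3)-5 = -8
n=6: acc = (-8)-6 = -14
n=7: acc = (-14)-7 = -21
n=8: acc = (-21)-8 = -29
n=9: acc = (-29)-9 = -38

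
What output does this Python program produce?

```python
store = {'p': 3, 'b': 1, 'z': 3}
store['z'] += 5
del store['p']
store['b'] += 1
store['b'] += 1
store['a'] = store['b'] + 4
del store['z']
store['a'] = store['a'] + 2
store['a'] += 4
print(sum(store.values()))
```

store['z'] = 3+5 = 8 → {'p': 3, 'b': 1, 'z': 8}
del 'p' → {'b': 1, 'z': 8}
store['b'] = 1+1 = 2 → {'b': 2, 'z': 8}
store['b'] = 2+1 = 3 → {'b': 3, 'z': 8}
store['a'] = store['b']+4 = 7 → {'b': 3, 'z': 8, 'a': 7}
del 'z' → {'b': 3, 'a': 7}
store['a'] = store['a']+2 = 9 → {'b': 3, 'a': 9}
store['a'] = 9+4 = 13 → {'b': 3, 'a': 13}
sum of values = 16

16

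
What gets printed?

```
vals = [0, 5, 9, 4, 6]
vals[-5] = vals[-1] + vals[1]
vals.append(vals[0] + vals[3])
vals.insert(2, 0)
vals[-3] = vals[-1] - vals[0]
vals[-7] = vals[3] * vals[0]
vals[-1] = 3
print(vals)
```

[99, 5, 0, 9, 4, 6, 3]

vals[-5] = vals[-1]+vals[1] = 6+5 = 11 → [11, 5, 9, 4, 6]
append vals[0]+vals[3] = 11+4 = 15 → [11, 5, 9, 4, 6, 15]
insert 0 at 2 → [11, 5, 0, 9, 4, 6, 15]
vals[-3] = vals[-1]-vals[0] = 15-11 = 4 → [11, 5, 0, 9, 4, 6, 15]
vals[-7] = vals[3]*vals[0] = 9*11 = 99 → [99, 5, 0, 9, 4, 6, 15]
vals[-1] = 3 → [99, 5, 0, 9, 4, 6, 3]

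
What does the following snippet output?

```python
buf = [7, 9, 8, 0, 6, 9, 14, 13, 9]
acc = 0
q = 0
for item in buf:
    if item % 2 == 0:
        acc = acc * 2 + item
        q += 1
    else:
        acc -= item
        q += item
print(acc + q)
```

item=7: not even, acc = 0-7 = -7; q=7
item=9: not even, acc = (-7)-9 = -16; q=16
item=8: even, acc = (-16)*2+8 = -24; q=17
item=0: even, acc = (-24)*2+0 = -48; q=18
item=6: even, acc = (-48)*2+6 = -90; q=19
item=9: not even, acc = (-90)-9 = -99; q=28
item=14: even, acc = (-99)*2+14 = -184; q=29
item=13: not even, acc = (-184)-13 = -197; q=42
item=9: not even, acc = (-197)-9 = -206; q=51
acc+q = (-206)+51 = -155

-155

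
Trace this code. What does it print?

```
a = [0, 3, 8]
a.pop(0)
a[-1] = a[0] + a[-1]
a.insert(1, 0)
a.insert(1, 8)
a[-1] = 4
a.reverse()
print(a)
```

pop(0) removes 0 → [3, 8]
a[-1] = a[0]+a[-1] = 3+8 = 11 → [3, 11]
insert 0 at 1 → [3, 0, 11]
insert 8 at 1 → [3, 8, 0, 11]
a[-1] = 4 → [3, 8, 0, 4]
reverse → [4, 0, 8, 3]

[4, 0, 8, 3]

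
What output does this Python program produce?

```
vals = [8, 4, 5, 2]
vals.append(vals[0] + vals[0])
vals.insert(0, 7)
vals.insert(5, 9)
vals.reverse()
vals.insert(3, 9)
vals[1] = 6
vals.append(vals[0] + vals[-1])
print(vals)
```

append vals[0]+vals[0] = 8+8 = 16 → [8, 4, 5, 2, 16]
insert 7 at 0 → [7, 8, 4, 5, 2, 16]
insert 9 at 5 → [7, 8, 4, 5, 2, 9, 16]
reverse → [16, 9, 2, 5, 4, 8, 7]
insert 9 at 3 → [16, 9, 2, 9, 5, 4, 8, 7]
vals[1] = 6 → [16, 6, 2, 9, 5, 4, 8, 7]
append vals[0]+vals[-1] = 16+7 = 23 → [16, 6, 2, 9, 5, 4, 8, 7, 23]

[16, 6, 2, 9, 5, 4, 8, 7, 23]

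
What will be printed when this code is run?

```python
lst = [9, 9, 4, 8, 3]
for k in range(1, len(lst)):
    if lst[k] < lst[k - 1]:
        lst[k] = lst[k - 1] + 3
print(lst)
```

[9, 9, 12, 15, 18]

k=1: 9>=9, unchanged → [9, 9, 4, 8, 3]
k=2: 4<9, lst[2] = 9+3 = 12 → [9, 9, 12, 8, 3]
k=3: 8<12, lst[3] = 12+3 = 15 → [9, 9, 12, 15, 3]
k=4: 3<15, lst[4] = 15+3 = 18 → [9, 9, 12, 15, 18]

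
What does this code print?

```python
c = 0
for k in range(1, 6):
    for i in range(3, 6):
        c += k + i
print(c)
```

105

k=1,i=3: c = 0+4 = 4
k=1,i=4: c = 4+5 = 9
k=1,i=5: c = 9+6 = 15
k=2,i=3: c = 15+5 = 20
k=2,i=4: c = 20+6 = 26
k=2,i=5: c = 26+7 = 33
k=3,i=3: c = 33+6 = 39
k=3,i=4: c = 39+7 = 46
k=3,i=5: c = 46+8 = 54
k=4,i=3: c = 54+7 = 61
k=4,i=4: c = 61+8 = 69
k=4,i=5: c = 69+9 = 78
k=5,i=3: c = 78+8 = 86
k=5,i=4: c = 86+9 = 95
k=5,i=5: c = 95+10 = 105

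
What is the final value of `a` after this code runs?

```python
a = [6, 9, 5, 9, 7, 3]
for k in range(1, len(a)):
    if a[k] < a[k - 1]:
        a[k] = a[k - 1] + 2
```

[6, 9, 11, 13, 15, 17]

k=1: 9>=6, unchanged → [6, 9, 5, 9, 7, 3]
k=2: 5<9, a[2] = 9+2 = 11 → [6, 9, 11, 9, 7, 3]
k=3: 9<11, a[3] = 11+2 = 13 → [6, 9, 11, 13, 7, 3]
k=4: 7<13, a[4] = 13+2 = 15 → [6, 9, 11, 13, 15, 3]
k=5: 3<15, a[5] = 15+2 = 17 → [6, 9, 11, 13, 15, 17]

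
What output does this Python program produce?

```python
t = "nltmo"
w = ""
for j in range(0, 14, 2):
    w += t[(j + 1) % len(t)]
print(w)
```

lmntolm

j=0: add t[1]='l' → 'l'
j=2: add t[3]='m' → 'lm'
j=4: add t[0]='n' → 'lmn'
j=6: add t[2]='t' → 'lmnt'
j=8: add t[4]='o' → 'lmnto'
j=10: add t[1]='l' → 'lmntol'
j=12: add t[3]='m' → 'lmntolm'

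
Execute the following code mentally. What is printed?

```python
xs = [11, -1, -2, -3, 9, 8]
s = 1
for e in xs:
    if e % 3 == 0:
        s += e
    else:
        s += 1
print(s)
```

11

e=11: not %3==0, s = 1+1 = 2
e=-1: not %3==0, s = 2+1 = 3
e=-2: not %3==0, s = 3+1 = 4
e=-3: %3==0, s = 4+(-3) = 1
e=9: %3==0, s = 1+9 = 10
e=8: not %3==0, s = 10+1 = 11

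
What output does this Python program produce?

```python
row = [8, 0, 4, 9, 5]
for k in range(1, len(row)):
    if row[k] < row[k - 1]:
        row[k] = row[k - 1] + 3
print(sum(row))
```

70

k=1: 0<8, row[1] = 8+3 = 11 → [8, 11, 4, 9, 5]
k=2: 4<11, row[2] = 11+3 = 14 → [8, 11, 14, 9, 5]
k=3: 9<14, row[3] = 14+3 = 17 → [8, 11, 14, 17, 5]
k=4: 5<17, row[4] = 17+3 = 20 → [8, 11, 14, 17, 20]
sum = 70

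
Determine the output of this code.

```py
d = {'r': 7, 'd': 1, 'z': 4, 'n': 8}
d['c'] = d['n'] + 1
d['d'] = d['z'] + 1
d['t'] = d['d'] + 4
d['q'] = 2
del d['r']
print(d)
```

{'d': 5, 'z': 4, 'n': 8, 'c': 9, 't': 9, 'q': 2}

d['c'] = d['n']+1 = 9 → {'r': 7, 'd': 1, 'z': 4, 'n': 8, 'c': 9}
d['d'] = d['z']+1 = 5 → {'r': 7, 'd': 5, 'z': 4, 'n': 8, 'c': 9}
d['t'] = d['d']+4 = 9 → {'r': 7, 'd': 5, 'z': 4, 'n': 8, 'c': 9, 't': 9}
d['q'] = 2 → {'r': 7, 'd': 5, 'z': 4, 'n': 8, 'c': 9, 't': 9, 'q': 2}
del 'r' → {'d': 5, 'z': 4, 'n': 8, 'c': 9, 't': 9, 'q': 2}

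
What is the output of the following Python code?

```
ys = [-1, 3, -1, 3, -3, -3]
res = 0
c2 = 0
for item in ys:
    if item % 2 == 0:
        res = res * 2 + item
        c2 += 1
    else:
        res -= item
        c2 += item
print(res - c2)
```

4

item=-1: not even, res = 0-(-1) = 1; c2=-1
item=3: not even, res = 1-3 = -2; c2=2
item=-1: not even, res = (-2)-(-1) = -1; c2=1
item=3: not even, res = (-1)-3 = -4; c2=4
item=-3: not even, res = (-4)-(-3) = -1; c2=1
item=-3: not even, res = (-1)-(-3) = 2; c2=-2
res-c2 = 2-(-2) = 4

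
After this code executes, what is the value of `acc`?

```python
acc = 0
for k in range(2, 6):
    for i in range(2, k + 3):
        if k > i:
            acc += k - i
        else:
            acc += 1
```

k=2,i=2: not 2>2, acc = 0+1 = 1
k=2,i=3: not 2>3, acc = 1+1 = 2
k=2,i=4: not 2>4, acc = 2+1 = 3
k=3,i=2: 3>2, acc = 3+1 = 4
k=3,i=3: not 3>3, acc = 4+1 = 5
k=3,i=4: not 3>4, acc = 5+1 = 6
k=3,i=5: not 3>5, acc = 6+1 = 7
k=4,i=2: 4>2, acc = 7+2 = 9
k=4,i=3: 4>3, acc = 9+1 = 10
k=4,i=4: not 4>4, acc = 10+1 = 11
k=4,i=5: not 4>5, acc = 11+1 = 12
k=4,i=6: not 4>6, acc = 12+1 = 13
k=5,i=2: 5>2, acc = 13+3 = 16
k=5,i=3: 5>3, acc = 16+2 = 18
k=5,i=4: 5>4, acc = 18+1 = 19
k=5,i=5: not 5>5, acc = 19+1 = 20
k=5,i=6: not 5>6, acc = 20+1 = 21
k=5,i=7: not 5>7, acc = 21+1 = 22

22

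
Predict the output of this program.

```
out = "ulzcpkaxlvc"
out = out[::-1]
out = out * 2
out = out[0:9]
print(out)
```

reverse → 'cvlxakpczlu'
repeat ×2 → 'cvlxakpczlucvlxakpczlu'
slice [0:9] → 'cvlxakpcz'

cvlxakpcz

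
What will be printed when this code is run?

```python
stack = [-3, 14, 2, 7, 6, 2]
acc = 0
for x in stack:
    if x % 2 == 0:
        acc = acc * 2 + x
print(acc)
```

x=-3: not even
x=14: even, acc = 0*2+14 = 14
x=2: even, acc = 14*2+2 = 30
x=7: not even
x=6: even, acc = 30*2+6 = 66
x=2: even, acc = 66*2+2 = 134

134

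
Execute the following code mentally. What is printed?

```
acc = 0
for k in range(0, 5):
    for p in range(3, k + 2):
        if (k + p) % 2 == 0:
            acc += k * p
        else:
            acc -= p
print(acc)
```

10

k=2,p=3: odd sum, acc = 0-3 = -3
k=3,p=3: even sum, acc = (-3)+9 = 6
k=3,p=4: odd sum, acc = 6-4 = 2
k=4,p=3: odd sum, acc = 2-3 = -1
k=4,p=4: even sum, acc = (-1)+16 = 15
k=4,p=5: odd sum, acc = 15-5 = 10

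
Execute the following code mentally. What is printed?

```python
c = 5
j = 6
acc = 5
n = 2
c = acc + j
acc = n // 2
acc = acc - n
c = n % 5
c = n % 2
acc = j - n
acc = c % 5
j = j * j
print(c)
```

c = 5+6 = 11
acc = 2//2 = 1
acc = 1-2 = -1
c = 2%5 = 2
c = 2%2 = 0
acc = 6-2 = 4
acc = 0%5 = 0
j = 6*6 = 36

0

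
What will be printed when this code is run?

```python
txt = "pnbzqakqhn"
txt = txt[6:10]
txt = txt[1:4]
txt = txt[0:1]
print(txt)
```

slice [6:10] → 'kqhn'
slice [1:4] → 'qhn'
slice [0:1] → 'q'

q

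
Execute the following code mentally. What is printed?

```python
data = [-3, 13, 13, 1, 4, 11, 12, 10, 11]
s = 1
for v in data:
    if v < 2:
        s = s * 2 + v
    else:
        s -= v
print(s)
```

v=-3: <2, s = 1*2+(-3) = -1
v=13: not <2, s = (-1)-13 = -14
v=13: not <2, s = (-14)-13 = -27
v=1: <2, s = (-27)*2+1 = -53
v=4: not <2, s = (-53)-4 = -57
v=11: not <2, s = (-57)-11 = -68
v=12: not <2, s = (-68)-12 = -80
v=10: not <2, s = (-80)-10 = -90
v=11: not <2, s = (-90)-11 = -101

-101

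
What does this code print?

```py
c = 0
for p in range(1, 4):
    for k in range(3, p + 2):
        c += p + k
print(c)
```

18

p=2,k=3: c = 0+5 = 5
p=3,k=3: c = 5+6 = 11
p=3,k=4: c = 11+7 = 18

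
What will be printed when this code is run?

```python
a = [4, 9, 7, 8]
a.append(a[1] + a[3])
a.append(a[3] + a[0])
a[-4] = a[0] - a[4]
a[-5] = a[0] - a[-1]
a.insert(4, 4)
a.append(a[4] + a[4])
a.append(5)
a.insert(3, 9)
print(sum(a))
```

46

append a[1]+a[3] = 9+8 = 17 → [4, 9, 7, 8, 17]
append a[3]+a[0] = 8+4 = 12 → [4, 9, 7, 8, 17, 12]
a[-4] = a[0]-a[4] = 4-17 = -13 → [4, 9, -13, 8, 17, 12]
a[-5] = a[0]-a[-1] = 4-12 = -8 → [4, -8, -13, 8, 17, 12]
insert 4 at 4 → [4, -8, -13, 8, 4, 17, 12]
append a[4]+a[4] = 4+4 = 8 → [4, -8, -13, 8, 4, 17, 12, 8]
append 5 → [4, -8, -13, 8, 4, 17, 12, 8, 5]
insert 9 at 3 → [4, -8, -13, 9, 8, 4, 17, 12, 8, 5]
sum = 46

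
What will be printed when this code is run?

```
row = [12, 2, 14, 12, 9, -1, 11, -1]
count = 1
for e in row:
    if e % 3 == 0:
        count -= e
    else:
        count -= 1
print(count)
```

e=12: %3==0, count = 1-12 = -11
e=2: not %3==0, count = (-11)-1 = -12
e=14: not %3==0, count = (-12)-1 = -13
e=12: %3==0, count = (-13)-12 = -25
e=9: %3==0, count = (-25)-9 = -34
e=-1: not %3==0, count = (-34)-1 = -35
e=11: not %3==0, count = (-35)-1 = -36
e=-1: not %3==0, count = (-36)-1 = -37

-37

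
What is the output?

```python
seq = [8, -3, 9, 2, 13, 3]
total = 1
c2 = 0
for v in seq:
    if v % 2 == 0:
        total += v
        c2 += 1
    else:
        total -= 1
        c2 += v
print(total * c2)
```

v=8: even, total = 1+8 = 9; c2=1
v=-3: not even, total = 9-1 = 8; c2=-2
v=9: not even, total = 8-1 = 7; c2=7
v=2: even, total = 7+2 = 9; c2=8
v=13: not even, total = 9-1 = 8; c2=21
v=3: not even, total = 8-1 = 7; c2=24
total*c2 = 7*24 = 168

168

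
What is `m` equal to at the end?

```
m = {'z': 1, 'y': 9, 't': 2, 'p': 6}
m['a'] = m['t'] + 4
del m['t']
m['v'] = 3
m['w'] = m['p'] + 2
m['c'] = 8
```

{'z': 1, 'y': 9, 'p': 6, 'a': 6, 'v': 3, 'w': 8, 'c': 8}

m['a'] = m['t']+4 = 6 → {'z': 1, 'y': 9, 't': 2, 'p': 6, 'a': 6}
del 't' → {'z': 1, 'y': 9, 'p': 6, 'a': 6}
m['v'] = 3 → {'z': 1, 'y': 9, 'p': 6, 'a': 6, 'v': 3}
m['w'] = m['p']+2 = 8 → {'z': 1, 'y': 9, 'p': 6, 'a': 6, 'v': 3, 'w': 8}
m['c'] = 8 → {'z': 1, 'y': 9, 'p': 6, 'a': 6, 'v': 3, 'w': 8, 'c': 8}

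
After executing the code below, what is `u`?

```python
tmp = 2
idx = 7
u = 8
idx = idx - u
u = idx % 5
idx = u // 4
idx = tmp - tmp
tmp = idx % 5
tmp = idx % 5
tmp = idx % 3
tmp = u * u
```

4

idx = 7-8 = -1
u = (-1)%5 = 4
idx = 4//4 = 1
idx = 2-2 = 0
tmp = 0%5 = 0
tmp = 0%5 = 0
tmp = 0%3 = 0
tmp = 4*4 = 16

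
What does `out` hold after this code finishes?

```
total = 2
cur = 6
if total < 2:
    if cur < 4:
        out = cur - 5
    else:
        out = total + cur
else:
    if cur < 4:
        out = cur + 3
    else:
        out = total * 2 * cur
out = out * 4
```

96

total=2, cur=6
total < 2 is False; cur < 4 is False
→ out = total * 2 * cur = 24
out = 24*4 = 96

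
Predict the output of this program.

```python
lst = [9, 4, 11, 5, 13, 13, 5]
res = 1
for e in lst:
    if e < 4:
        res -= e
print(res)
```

e=9: not <4
e=4: not <4
e=11: not <4
e=5: not <4
e=13: not <4
e=13: not <4
e=5: not <4

1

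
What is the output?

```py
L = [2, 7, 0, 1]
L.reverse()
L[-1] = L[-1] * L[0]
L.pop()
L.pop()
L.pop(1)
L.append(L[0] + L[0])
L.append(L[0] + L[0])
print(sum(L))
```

reverse → [1, 0, 7, 2]
L[-1] = L[-1]*L[0] = 2*1 = 2 → [1, 0, 7, 2]
pop() removes 2 → [1, 0, 7]
pop() removes 7 → [1, 0]
pop(1) removes 0 → [1]
append L[0]+L[0] = 1+1 = 2 → [1, 2]
append L[0]+L[0] = 1+1 = 2 → [1, 2, 2]
sum = 5

5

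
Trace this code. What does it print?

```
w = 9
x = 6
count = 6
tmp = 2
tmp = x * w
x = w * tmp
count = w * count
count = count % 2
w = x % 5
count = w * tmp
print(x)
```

486

tmp = 6*9 = 54
x = 9*54 = 486
count = 9*6 = 54
count = 54%2 = 0
w = 486%5 = 1
count = 1*54 = 54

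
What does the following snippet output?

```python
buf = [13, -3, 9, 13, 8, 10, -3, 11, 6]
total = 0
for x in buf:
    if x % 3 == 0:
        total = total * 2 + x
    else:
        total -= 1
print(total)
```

x=13: not %3==0, total = 0-1 = -1
x=-3: %3==0, total = (-1)*2+(-3) = -5
x=9: %3==0, total = (-5)*2+9 = -1
x=13: not %3==0, total = (-1)-1 = -2
x=8: not %3==0, total = (-2)-1 = -3
x=10: not %3==0, total = (-3)-1 = -4
x=-3: %3==0, total = (-4)*2+(-3) = -11
x=11: not %3==0, total = (-11)-1 = -12
x=6: %3==0, total = (-12)*2+6 = -18

-18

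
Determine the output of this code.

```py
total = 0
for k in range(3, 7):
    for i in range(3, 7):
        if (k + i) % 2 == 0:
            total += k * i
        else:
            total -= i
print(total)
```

128

k=3,i=3: even sum, total = 0+9 = 9
k=3,i=4: odd sum, total = 9-4 = 5
k=3,i=5: even sum, total = 5+15 = 20
k=3,i=6: odd sum, total = 20-6 = 14
k=4,i=3: odd sum, total = 14-3 = 11
k=4,i=4: even sum, total = 11+16 = 27
k=4,i=5: odd sum, total = 27-5 = 22
k=4,i=6: even sum, total = 22+24 = 46
k=5,i=3: even sum, total = 46+15 = 61
k=5,i=4: odd sum, total = 61-4 = 57
k=5,i=5: even sum, total = 57+25 = 82
k=5,i=6: odd sum, total = 82-6 = 76
k=6,i=3: odd sum, total = 76-3 = 73
k=6,i=4: even sum, total = 73+24 = 97
k=6,i=5: odd sum, total = 97-5 = 92
k=6,i=6: even sum, total = 92+36 = 128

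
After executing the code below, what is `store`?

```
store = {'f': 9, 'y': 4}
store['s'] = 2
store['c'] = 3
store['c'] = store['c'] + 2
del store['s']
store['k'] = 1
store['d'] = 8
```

{'f': 9, 'y': 4, 'c': 5, 'k': 1, 'd': 8}

store['s'] = 2 → {'f': 9, 'y': 4, 's': 2}
store['c'] = 3 → {'f': 9, 'y': 4, 's': 2, 'c': 3}
store['c'] = store['c']+2 = 5 → {'f': 9, 'y': 4, 's': 2, 'c': 5}
del 's' → {'f': 9, 'y': 4, 'c': 5}
store['k'] = 1 → {'f': 9, 'y': 4, 'c': 5, 'k': 1}
store['d'] = 8 → {'f': 9, 'y': 4, 'c': 5, 'k': 1, 'd': 8}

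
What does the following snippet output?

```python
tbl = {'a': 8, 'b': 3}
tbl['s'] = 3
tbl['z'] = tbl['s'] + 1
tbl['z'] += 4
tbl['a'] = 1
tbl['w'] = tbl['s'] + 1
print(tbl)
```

{'a': 1, 'b': 3, 's': 3, 'z': 8, 'w': 4}

tbl['s'] = 3 → {'a': 8, 'b': 3, 's': 3}
tbl['z'] = tbl['s']+1 = 4 → {'a': 8, 'b': 3, 's': 3, 'z': 4}
tbl['z'] = 4+4 = 8 → {'a': 8, 'b': 3, 's': 3, 'z': 8}
tbl['a'] = 1 → {'a': 1, 'b': 3, 's': 3, 'z': 8}
tbl['w'] = tbl['s']+1 = 4 → {'a': 1, 'b': 3, 's': 3, 'z': 8, 'w': 4}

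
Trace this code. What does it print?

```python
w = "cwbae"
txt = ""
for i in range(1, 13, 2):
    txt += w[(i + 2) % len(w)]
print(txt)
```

i=1: add w[3]='a' → 'a'
i=3: add w[0]='c' → 'ac'
i=5: add w[2]='b' → 'acb'
i=7: add w[4]='e' → 'acbe'
i=9: add w[1]='w' → 'acbew'
i=11: add w[3]='a' → 'acbewa'

acbewa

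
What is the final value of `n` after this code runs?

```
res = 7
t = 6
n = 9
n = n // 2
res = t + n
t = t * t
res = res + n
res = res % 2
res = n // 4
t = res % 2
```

4

n = 9//2 = 4
res = 6+4 = 10
t = 6*6 = 36
res = 10+4 = 14
res = 14%2 = 0
res = 4//4 = 1
t = 1%2 = 1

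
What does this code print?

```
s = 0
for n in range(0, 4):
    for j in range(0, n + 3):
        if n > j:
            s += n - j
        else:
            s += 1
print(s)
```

22

n=0,j=0: not 0>0, s = 0+1 = 1
n=0,j=1: not 0>1, s = 1+1 = 2
n=0,j=2: not 0>2, s = 2+1 = 3
n=1,j=0: 1>0, s = 3+1 = 4
n=1,j=1: not 1>1, s = 4+1 = 5
n=1,j=2: not 1>2, s = 5+1 = 6
n=1,j=3: not 1>3, s = 6+1 = 7
n=2,j=0: 2>0, s = 7+2 = 9
n=2,j=1: 2>1, s = 9+1 = 10
n=2,j=2: not 2>2, s = 10+1 = 11
n=2,j=3: not 2>3, s = 11+1 = 12
n=2,j=4: not 2>4, s = 12+1 = 13
n=3,j=0: 3>0, s = 13+3 = 16
n=3,j=1: 3>1, s = 16+2 = 18
n=3,j=2: 3>2, s = 18+1 = 19
n=3,j=3: not 3>3, s = 19+1 = 20
n=3,j=4: not 3>4, s = 20+1 = 21
n=3,j=5: not 3>5, s = 21+1 = 22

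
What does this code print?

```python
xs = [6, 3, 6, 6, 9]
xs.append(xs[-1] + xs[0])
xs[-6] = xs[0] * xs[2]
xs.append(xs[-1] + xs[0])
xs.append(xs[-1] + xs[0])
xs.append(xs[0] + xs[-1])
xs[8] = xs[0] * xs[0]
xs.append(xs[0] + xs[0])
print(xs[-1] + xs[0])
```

108

append xs[-1]+xs[0] = 9+6 = 15 → [6, 3, 6, 6, 9, 15]
xs[-6] = xs[0]*xs[2] = 6*6 = 36 → [36, 3, 6, 6, 9, 15]
append xs[-1]+xs[0] = 15+36 = 51 → [36, 3, 6, 6, 9, 15, 51]
append xs[-1]+xs[0] = 51+36 = 87 → [36, 3, 6, 6, 9, 15, 51, 87]
append xs[0]+xs[-1] = 36+87 = 123 → [36, 3, 6, 6, 9, 15, 51, 87, 123]
xs[8] = xs[0]*xs[0] = 36*36 = 1296 → [36, 3, 6, 6, 9, 15, 51, 87, 1296]
append xs[0]+xs[0] = 36+36 = 72 → [36, 3, 6, 6, 9, 15, 51, 87, 1296, 72]
xs[-1]+xs[0] = 72+36 = 108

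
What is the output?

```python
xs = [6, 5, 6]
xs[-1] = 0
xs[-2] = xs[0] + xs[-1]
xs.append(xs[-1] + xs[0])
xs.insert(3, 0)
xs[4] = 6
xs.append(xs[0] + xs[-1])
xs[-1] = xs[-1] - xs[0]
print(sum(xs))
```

24

xs[-1] = 0 → [6, 5, 0]
xs[-2] = xs[0]+xs[-1] = 6+0 = 6 → [6, 6, 0]
append xs[-1]+xs[0] = 0+6 = 6 → [6, 6, 0, 6]
insert 0 at 3 → [6, 6, 0, 0, 6]
xs[4] = 6 → [6, 6, 0, 0, 6]
append xs[0]+xs[-1] = 6+6 = 12 → [6, 6, 0, 0, 6, 12]
xs[-1] = xs[-1]-xs[0] = 12-6 = 6 → [6, 6, 0, 0, 6, 6]
sum = 24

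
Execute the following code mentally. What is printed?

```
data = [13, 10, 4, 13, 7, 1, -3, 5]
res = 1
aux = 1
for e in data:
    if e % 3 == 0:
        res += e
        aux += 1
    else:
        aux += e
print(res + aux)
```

e=13: not %3==0; aux=14
e=10: not %3==0; aux=24
e=4: not %3==0; aux=28
e=13: not %3==0; aux=41
e=7: not %3==0; aux=48
e=1: not %3==0; aux=49
e=-3: %3==0, res = 1+(-3) = -2; aux=50
e=5: not %3==0; aux=55
res+aux = (-2)+55 = 53

53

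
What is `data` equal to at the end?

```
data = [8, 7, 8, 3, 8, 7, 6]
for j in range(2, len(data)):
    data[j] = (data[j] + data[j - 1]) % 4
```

j=2: data[2] = (8+7)%4 = 3 → [8, 7, 3, 3, 8, 7, 6]
j=3: data[3] = (3+3)%4 = 2 → [8, 7, 3, 2, 8, 7, 6]
j=4: data[4] = (8+2)%4 = 2 → [8, 7, 3, 2, 2, 7, 6]
j=5: data[5] = (7+2)%4 = 1 → [8, 7, 3, 2, 2, 1, 6]
j=6: data[6] = (6+1)%4 = 3 → [8, 7, 3, 2, 2, 1, 3]

[8, 7, 3, 2, 2, 1, 3]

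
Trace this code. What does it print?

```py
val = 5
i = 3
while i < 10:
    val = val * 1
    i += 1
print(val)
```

5

i=3: val = 5*1 = 5
i=4: val = 5*1 = 5
i=5: val = 5*1 = 5
i=6: val = 5*1 = 5
i=7: val = 5*1 = 5
i=8: val = 5*1 = 5
i=9: val = 5*1 = 5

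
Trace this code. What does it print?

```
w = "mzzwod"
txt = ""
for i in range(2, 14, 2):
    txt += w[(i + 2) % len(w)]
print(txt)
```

omzomz

i=2: add w[4]='o' → 'o'
i=4: add w[0]='m' → 'om'
i=6: add w[2]='z' → 'omz'
i=8: add w[4]='o' → 'omzo'
i=10: add w[0]='m' → 'omzom'
i=12: add w[2]='z' → 'omzomz'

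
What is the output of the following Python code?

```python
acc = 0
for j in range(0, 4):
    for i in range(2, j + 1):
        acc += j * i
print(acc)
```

19

j=2,i=2: acc = 0+4 = 4
j=3,i=2: acc = 4+6 = 10
j=3,i=3: acc = 10+9 = 19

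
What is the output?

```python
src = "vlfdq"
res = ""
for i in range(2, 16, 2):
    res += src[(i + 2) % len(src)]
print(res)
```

i=2: add src[4]='q' → 'q'
i=4: add src[1]='l' → 'ql'
i=6: add src[3]='d' → 'qld'
i=8: add src[0]='v' → 'qldv'
i=10: add src[2]='f' → 'qldvf'
i=12: add src[4]='q' → 'qldvfq'
i=14: add src[1]='l' → 'qldvfql'

qldvfql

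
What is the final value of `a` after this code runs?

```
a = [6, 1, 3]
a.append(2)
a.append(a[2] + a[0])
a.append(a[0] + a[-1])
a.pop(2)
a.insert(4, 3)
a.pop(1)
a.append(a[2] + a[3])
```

[6, 2, 9, 3, 15, 12]

append 2 → [6, 1, 3, 2]
append a[2]+a[0] = 3+6 = 9 → [6, 1, 3, 2, 9]
append a[0]+a[-1] = 6+9 = 15 → [6, 1, 3, 2, 9, 15]
pop(2) removes 3 → [6, 1, 2, 9, 15]
insert 3 at 4 → [6, 1, 2, 9, 3, 15]
pop(1) removes 1 → [6, 2, 9, 3, 15]
append a[2]+a[3] = 9+3 = 12 → [6, 2, 9, 3, 15, 12]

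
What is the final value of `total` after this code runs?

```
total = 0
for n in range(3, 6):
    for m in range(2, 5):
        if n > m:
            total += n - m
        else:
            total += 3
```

19

n=3,m=2: 3>2, total = 0+1 = 1
n=3,m=3: not 3>3, total = 1+3 = 4
n=3,m=4: not 3>4, total = 4+3 = 7
n=4,m=2: 4>2, total = 7+2 = 9
n=4,m=3: 4>3, total = 9+1 = 10
n=4,m=4: not 4>4, total = 10+3 = 13
n=5,m=2: 5>2, total = 13+3 = 16
n=5,m=3: 5>3, total = 16+2 = 18
n=5,m=4: 5>4, total = 18+1 = 19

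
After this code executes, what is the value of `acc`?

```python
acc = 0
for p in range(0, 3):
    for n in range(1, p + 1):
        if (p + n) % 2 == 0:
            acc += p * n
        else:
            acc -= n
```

p=1,n=1: even sum, acc = 0+1 = 1
p=2,n=1: odd sum, acc = 1-1 = 0
p=2,n=2: even sum, acc = 0+4 = 4

4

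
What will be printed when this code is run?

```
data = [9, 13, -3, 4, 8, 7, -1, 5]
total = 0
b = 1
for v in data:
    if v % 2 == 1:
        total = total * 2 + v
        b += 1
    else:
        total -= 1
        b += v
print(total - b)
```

v=9: odd, total = 0*2+9 = 9; b=2
v=13: odd, total = 9*2+13 = 31; b=3
v=-3: odd, total = 31*2+(-3) = 59; b=4
v=4: not odd, total = 59-1 = 58; b=8
v=8: not odd, total = 58-1 = 57; b=16
v=7: odd, total = 57*2+7 = 121; b=17
v=-1: odd, total = 121*2+(-1) = 241; b=18
v=5: odd, total = 241*2+5 = 487; b=19
total-b = 487-19 = 468

468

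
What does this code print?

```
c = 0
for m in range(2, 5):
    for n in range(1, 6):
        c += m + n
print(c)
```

m=2,n=1: c = 0+3 = 3
m=2,n=2: c = 3+4 = 7
m=2,n=3: c = 7+5 = 12
m=2,n=4: c = 12+6 = 18
m=2,n=5: c = 18+7 = 25
m=3,n=1: c = 25+4 = 29
m=3,n=2: c = 29+5 = 34
m=3,n=3: c = 34+6 = 40
m=3,n=4: c = 40+7 = 47
m=3,n=5: c = 47+8 = 55
m=4,n=1: c = 55+5 = 60
m=4,n=2: c = 60+6 = 66
m=4,n=3: c = 66+7 = 73
m=4,n=4: c = 73+8 = 81
m=4,n=5: c = 81+9 = 90

90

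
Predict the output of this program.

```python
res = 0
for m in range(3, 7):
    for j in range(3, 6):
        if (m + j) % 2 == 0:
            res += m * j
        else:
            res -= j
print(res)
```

m=3,j=3: even sum, res = 0+9 = 9
m=3,j=4: odd sum, res = 9-4 = 5
m=3,j=5: even sum, res = 5+15 = 20
m=4,j=3: odd sum, res = 20-3 = 17
m=4,j=4: even sum, res = 17+16 = 33
m=4,j=5: odd sum, res = 33-5 = 28
m=5,j=3: even sum, res = 28+15 = 43
m=5,j=4: odd sum, res = 43-4 = 39
m=5,j=5: even sum, res = 39+25 = 64
m=6,j=3: odd sum, res = 64-3 = 61
m=6,j=4: even sum, res = 61+24 = 85
m=6,j=5: odd sum, res = 85-5 = 80

80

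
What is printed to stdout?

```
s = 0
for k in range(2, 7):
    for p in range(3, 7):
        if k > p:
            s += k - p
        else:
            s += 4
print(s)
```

k=2,p=3: not 2>3, s = 0+4 = 4
k=2,p=4: not 2>4, s = 4+4 = 8
k=2,p=5: not 2>5, s = 8+4 = 12
k=2,p=6: not 2>6, s = 12+4 = 16
k=3,p=3: not 3>3, s = 16+4 = 20
k=3,p=4: not 3>4, s = 20+4 = 24
k=3,p=5: not 3>5, s = 24+4 = 28
k=3,p=6: not 3>6, s = 28+4 = 32
k=4,p=3: 4>3, s = 32+1 = 33
k=4,p=4: not 4>4, s = 33+4 = 37
k=4,p=5: not 4>5, s = 37+4 = 41
k=4,p=6: not 4>6, s = 41+4 = 45
k=5,p=3: 5>3, s = 45+2 = 47
k=5,p=4: 5>4, s = 47+1 = 48
k=5,p=5: not 5>5, s = 48+4 = 52
k=5,p=6: not 5>6, s = 52+4 = 56
k=6,p=3: 6>3, s = 56+3 = 59
k=6,p=4: 6>4, s = 59+2 = 61
k=6,p=5: 6>5, s = 61+1 = 62
k=6,p=6: not 6>6, s = 62+4 = 66

66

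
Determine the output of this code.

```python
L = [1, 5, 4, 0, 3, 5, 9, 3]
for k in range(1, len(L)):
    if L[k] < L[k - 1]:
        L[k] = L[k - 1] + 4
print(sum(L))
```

k=1: 5>=1, unchanged → [1, 5, 4, 0, 3, 5, 9, 3]
k=2: 4<5, L[2] = 5+4 = 9 → [1, 5, 9, 0, 3, 5, 9, 3]
k=3: 0<9, L[3] = 9+4 = 13 → [1, 5, 9, 13, 3, 5, 9, 3]
k=4: 3<13, L[4] = 13+4 = 17 → [1, 5, 9, 13, 17, 5, 9, 3]
k=5: 5<17, L[5] = 17+4 = 21 → [1, 5, 9, 13, 17, 21, 9, 3]
k=6: 9<21, L[6] = 21+4 = 25 → [1, 5, 9, 13, 17, 21, 25, 3]
k=7: 3<25, L[7] = 25+4 = 29 → [1, 5, 9, 13, 17, 21, 25, 29]
sum = 120

120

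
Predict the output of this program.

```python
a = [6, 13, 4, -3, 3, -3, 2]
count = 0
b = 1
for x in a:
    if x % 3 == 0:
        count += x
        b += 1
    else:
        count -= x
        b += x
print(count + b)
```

8

x=6: %3==0, count = 0+6 = 6; b=2
x=13: not %3==0, count = 6-13 = -7; b=15
x=4: not %3==0, count = (-7)-4 = -11; b=19
x=-3: %3==0, count = (-11)+(-3) = -14; b=20
x=3: %3==0, count = (-14)+3 = -11; b=21
x=-3: %3==0, count = (-11)+(-3) = -14; b=22
x=2: not %3==0, count = (-14)-2 = -16; b=24
count+b = (-16)+24 = 8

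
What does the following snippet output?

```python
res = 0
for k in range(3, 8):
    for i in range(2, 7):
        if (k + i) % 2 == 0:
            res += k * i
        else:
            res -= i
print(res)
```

188

k=3,i=2: odd sum, res = 0-2 = -2
k=3,i=3: even sum, res = (-2)+9 = 7
k=3,i=4: odd sum, res = 7-4 = 3
k=3,i=5: even sum, res = 3+15 = 18
k=3,i=6: odd sum, res = 18-6 = 12
k=4,i=2: even sum, res = 12+8 = 20
k=4,i=3: odd sum, res = 20-3 = 17
k=4,i=4: even sum, res = 17+16 = 33
k=4,i=5: odd sum, res = 33-5 = 28
k=4,i=6: even sum, res = 28+24 = 52
k=5,i=2: odd sum, res = 52-2 = 50
k=5,i=3: even sum, res = 50+15 = 65
k=5,i=4: odd sum, res = 65-4 = 61
k=5,i=5: even sum, res = 61+25 = 86
k=5,i=6: odd sum, res = 86-6 = 80
k=6,i=2: even sum, res = 80+12 = 92
k=6,i=3: odd sum, res = 92-3 = 89
k=6,i=4: even sum, res = 89+24 = 113
k=6,i=5: odd sum, res = 113-5 = 108
k=6,i=6: even sum, res = 108+36 = 144
k=7,i=2: odd sum, res = 144-2 = 142
k=7,i=3: even sum, res = 142+21 = 163
k=7,i=4: odd sum, res = 163-4 = 159
k=7,i=5: even sum, res = 159+35 = 194
k=7,i=6: odd sum, res = 194-6 = 188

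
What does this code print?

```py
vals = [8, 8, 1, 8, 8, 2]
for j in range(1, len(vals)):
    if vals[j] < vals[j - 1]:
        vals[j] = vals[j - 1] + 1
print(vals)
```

[8, 8, 9, 10, 11, 12]

j=1: 8>=8, unchanged → [8, 8, 1, 8, 8, 2]
j=2: 1<8, vals[2] = 8+1 = 9 → [8, 8, 9, 8, 8, 2]
j=3: 8<9, vals[3] = 9+1 = 10 → [8, 8, 9, 10, 8, 2]
j=4: 8<10, vals[4] = 10+1 = 11 → [8, 8, 9, 10, 11, 2]
j=5: 2<11, vals[5] = 11+1 = 12 → [8, 8, 9, 10, 11, 12]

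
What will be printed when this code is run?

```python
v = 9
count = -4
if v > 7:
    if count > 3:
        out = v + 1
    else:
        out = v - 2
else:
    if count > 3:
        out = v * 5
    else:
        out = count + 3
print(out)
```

7

v=9, count=-4
v > 7 is True; count > 3 is False
→ out = v - 2 = 7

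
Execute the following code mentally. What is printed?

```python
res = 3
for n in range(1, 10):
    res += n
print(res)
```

48

n=1: res = 3+1 = 4
n=2: res = 4+2 = 6
n=3: res = 6+3 = 9
n=4: res = 9+4 = 13
n=5: res = 13+5 = 18
n=6: res = 18+6 = 24
n=7: res = 24+7 = 31
n=8: res = 31+8 = 39
n=9: res = 39+9 = 48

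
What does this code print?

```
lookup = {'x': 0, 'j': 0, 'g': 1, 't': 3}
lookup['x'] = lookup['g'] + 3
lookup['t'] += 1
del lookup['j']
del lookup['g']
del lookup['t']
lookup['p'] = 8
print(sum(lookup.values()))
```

lookup['x'] = lookup['g']+3 = 4 → {'x': 4, 'j': 0, 'g': 1, 't': 3}
lookup['t'] = 3+1 = 4 → {'x': 4, 'j': 0, 'g': 1, 't': 4}
del 'j' → {'x': 4, 'g': 1, 't': 4}
del 'g' → {'x': 4, 't': 4}
del 't' → {'x': 4}
lookup['p'] = 8 → {'x': 4, 'p': 8}
sum of values = 12

12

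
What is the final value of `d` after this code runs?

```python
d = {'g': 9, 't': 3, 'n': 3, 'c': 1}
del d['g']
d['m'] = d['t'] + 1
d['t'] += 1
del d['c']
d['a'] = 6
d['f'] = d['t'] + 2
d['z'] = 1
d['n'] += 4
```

del 'g' → {'t': 3, 'n': 3, 'c': 1}
d['m'] = d['t']+1 = 4 → {'t': 3, 'n': 3, 'c': 1, 'm': 4}
d['t'] = 3+1 = 4 → {'t': 4, 'n': 3, 'c': 1, 'm': 4}
del 'c' → {'t': 4, 'n': 3, 'm': 4}
d['a'] = 6 → {'t': 4, 'n': 3, 'm': 4, 'a': 6}
d['f'] = d['t']+2 = 6 → {'t': 4, 'n': 3, 'm': 4, 'a': 6, 'f': 6}
d['z'] = 1 → {'t': 4, 'n': 3, 'm': 4, 'a': 6, 'f': 6, 'z': 1}
d['n'] = 3+4 = 7 → {'t': 4, 'n': 7, 'm': 4, 'a': 6, 'f': 6, 'z': 1}

{'t': 4, 'n': 7, 'm': 4, 'a': 6, 'f': 6, 'z': 1}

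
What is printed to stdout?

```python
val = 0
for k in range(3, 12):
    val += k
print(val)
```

k=3: val = 0+3 = 3
k=4: val = 3+4 = 7
k=5: val = 7+5 = 12
k=6: val = 12+6 = 18
k=7: val = 18+7 = 25
k=8: val = 25+8 = 33
k=9: val = 33+9 = 42
k=10: val = 42+10 = 52
k=11: val = 52+11 = 63

63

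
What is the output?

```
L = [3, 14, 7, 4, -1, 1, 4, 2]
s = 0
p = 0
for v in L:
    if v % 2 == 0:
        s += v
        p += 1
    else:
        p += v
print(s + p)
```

v=3: not even; p=3
v=14: even, s = 0+14 = 14; p=4
v=7: not even; p=11
v=4: even, s = 14+4 = 18; p=12
v=-1: not even; p=11
v=1: not even; p=12
v=4: even, s = 18+4 = 22; p=13
v=2: even, s = 22+2 = 24; p=14
s+p = 24+14 = 38

38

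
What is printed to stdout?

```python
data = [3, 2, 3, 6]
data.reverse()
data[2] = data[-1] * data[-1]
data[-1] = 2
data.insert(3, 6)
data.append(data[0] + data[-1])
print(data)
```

reverse → [6, 3, 2, 3]
data[2] = data[-1]*data[-1] = 3*3 = 9 → [6, 3, 9, 3]
data[-1] = 2 → [6, 3, 9, 2]
insert 6 at 3 → [6, 3, 9, 6, 2]
append data[0]+data[-1] = 6+2 = 8 → [6, 3, 9, 6, 2, 8]

[6, 3, 9, 6, 2, 8]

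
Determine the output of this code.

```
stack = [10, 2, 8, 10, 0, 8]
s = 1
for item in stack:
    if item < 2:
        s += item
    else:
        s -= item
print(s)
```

item=10: not <2, s = 1-10 = -9
item=2: not <2, s = (-9)-2 = -11
item=8: not <2, s = (-11)-8 = -19
item=10: not <2, s = (-19)-10 = -29
item=0: <2, s = (-29)+0 = -29
item=8: not <2, s = (-29)-8 = -37

-37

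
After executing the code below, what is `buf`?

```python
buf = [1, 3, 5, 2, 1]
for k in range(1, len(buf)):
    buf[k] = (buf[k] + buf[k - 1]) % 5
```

[1, 4, 4, 1, 2]

k=1: buf[1] = (3+1)%5 = 4 → [1, 4, 5, 2, 1]
k=2: buf[2] = (5+4)%5 = 4 → [1, 4, 4, 2, 1]
k=3: buf[3] = (2+4)%5 = 1 → [1, 4, 4, 1, 1]
k=4: buf[4] = (1+1)%5 = 2 → [1, 4, 4, 1, 2]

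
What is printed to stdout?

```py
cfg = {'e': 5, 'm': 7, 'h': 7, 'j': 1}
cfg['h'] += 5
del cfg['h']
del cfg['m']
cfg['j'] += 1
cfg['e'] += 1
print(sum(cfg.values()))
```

8

cfg['h'] = 7+5 = 12 → {'e': 5, 'm': 7, 'h': 12, 'j': 1}
del 'h' → {'e': 5, 'm': 7, 'j': 1}
del 'm' → {'e': 5, 'j': 1}
cfg['j'] = 1+1 = 2 → {'e': 5, 'j': 2}
cfg['e'] = 5+1 = 6 → {'e': 6, 'j': 2}
sum of values = 8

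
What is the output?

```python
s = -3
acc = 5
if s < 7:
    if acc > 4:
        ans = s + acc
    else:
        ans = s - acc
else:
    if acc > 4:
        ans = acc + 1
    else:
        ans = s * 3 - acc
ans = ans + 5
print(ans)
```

7

s=-3, acc=5
s < 7 is True; acc > 4 is True
→ ans = s + acc = 2
ans = 2+5 = 7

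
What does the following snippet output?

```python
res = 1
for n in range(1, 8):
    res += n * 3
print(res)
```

85

n=1: res = 1+1*3 = 4
n=2: res = 4+2*3 = 10
n=3: res = 10+3*3 = 19
n=4: res = 19+4*3 = 31
n=5: res = 31+5*3 = 46
n=6: res = 46+6*3 = 64
n=7: res = 64+7*3 = 85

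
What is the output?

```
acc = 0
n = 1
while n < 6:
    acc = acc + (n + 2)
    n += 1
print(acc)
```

25

n=1: acc = 0+3 = 3
n=2: acc = 3+4 = 7
n=3: acc = 7+5 = 12
n=4: acc = 12+6 = 18
n=5: acc = 18+7 = 25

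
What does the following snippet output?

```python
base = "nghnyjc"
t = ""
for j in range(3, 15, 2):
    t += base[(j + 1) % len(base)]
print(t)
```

ycgnjn

j=3: add base[4]='y' → 'y'
j=5: add base[6]='c' → 'yc'
j=7: add base[1]='g' → 'ycg'
j=9: add base[3]='n' → 'ycgn'
j=11: add base[5]='j' → 'ycgnj'
j=13: add base[0]='n' → 'ycgnjn'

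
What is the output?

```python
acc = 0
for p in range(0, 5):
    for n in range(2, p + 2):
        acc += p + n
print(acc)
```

60

p=1,n=2: acc = 0+3 = 3
p=2,n=2: acc = 3+4 = 7
p=2,n=3: acc = 7+5 = 12
p=3,n=2: acc = 12+5 = 17
p=3,n=3: acc = 17+6 = 23
p=3,n=4: acc = 23+7 = 30
p=4,n=2: acc = 30+6 = 36
p=4,n=3: acc = 36+7 = 43
p=4,n=4: acc = 43+8 = 51
p=4,n=5: acc = 51+9 = 60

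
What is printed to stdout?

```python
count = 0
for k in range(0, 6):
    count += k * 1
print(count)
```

k=0: count = 0+0*1 = 0
k=1: count = 0+1*1 = 1
k=2: count = 1+2*1 = 3
k=3: count = 3+3*1 = 6
k=4: count = 6+4*1 = 10
k=5: count = 10+5*1 = 15

15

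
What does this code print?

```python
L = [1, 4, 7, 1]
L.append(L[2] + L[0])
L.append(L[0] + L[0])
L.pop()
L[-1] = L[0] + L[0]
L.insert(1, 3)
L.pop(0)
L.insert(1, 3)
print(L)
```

[3, 3, 4, 7, 1, 2]

append L[2]+L[0] = 7+1 = 8 → [1, 4, 7, 1, 8]
append L[0]+L[0] = 1+1 = 2 → [1, 4, 7, 1, 8, 2]
pop() removes 2 → [1, 4, 7, 1, 8]
L[-1] = L[0]+L[0] = 1+1 = 2 → [1, 4, 7, 1, 2]
insert 3 at 1 → [1, 3, 4, 7, 1, 2]
pop(0) removes 1 → [3, 4, 7, 1, 2]
insert 3 at 1 → [3, 3, 4, 7, 1, 2]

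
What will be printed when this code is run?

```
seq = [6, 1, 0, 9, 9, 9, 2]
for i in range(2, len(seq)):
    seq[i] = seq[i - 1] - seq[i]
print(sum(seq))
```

i=2: seq[2] = 1-0 = 1 → [6, 1, 1, 9, 9, 9, 2]
i=3: seq[3] = 1-9 = -8 → [6, 1, 1, -8, 9, 9, 2]
i=4: seq[4] = (-8)-9 = -17 → [6, 1, 1, -8, -17, 9, 2]
i=5: seq[5] = (-17)-9 = -26 → [6, 1, 1, -8, -17, -26, 2]
i=6: seq[6] = (-26)-2 = -28 → [6, 1, 1, -8, -17, -26, -28]
sum = -71

-71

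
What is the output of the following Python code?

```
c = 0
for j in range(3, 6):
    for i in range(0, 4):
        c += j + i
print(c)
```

66

j=3,i=0: c = 0+3 = 3
j=3,i=1: c = 3+4 = 7
j=3,i=2: c = 7+5 = 12
j=3,i=3: c = 12+6 = 18
j=4,i=0: c = 18+4 = 22
j=4,i=1: c = 22+5 = 27
j=4,i=2: c = 27+6 = 33
j=4,i=3: c = 33+7 = 40
j=5,i=0: c = 40+5 = 45
j=5,i=1: c = 45+6 = 51
j=5,i=2: c = 51+7 = 58
j=5,i=3: c = 58+8 = 66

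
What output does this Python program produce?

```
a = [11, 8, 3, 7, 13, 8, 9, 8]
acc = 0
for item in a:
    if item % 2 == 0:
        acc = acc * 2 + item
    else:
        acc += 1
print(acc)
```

78

item=11: not even, acc = 0+1 = 1
item=8: even, acc = 1*2+8 = 10
item=3: not even, acc = 10+1 = 11
item=7: not even, acc = 11+1 = 12
item=13: not even, acc = 12+1 = 13
item=8: even, acc = 13*2+8 = 34
item=9: not even, acc = 34+1 = 35
item=8: even, acc = 35*2+8 = 78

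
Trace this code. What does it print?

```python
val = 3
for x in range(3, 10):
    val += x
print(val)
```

x=3: val = 3+3 = 6
x=4: val = 6+4 = 10
x=5: val = 10+5 = 15
x=6: val = 15+6 = 21
x=7: val = 21+7 = 28
x=8: val = 28+8 = 36
x=9: val = 36+9 = 45

45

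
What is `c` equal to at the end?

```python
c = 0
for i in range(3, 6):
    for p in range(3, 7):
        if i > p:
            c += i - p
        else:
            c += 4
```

i=3,p=3: not 3>3, c = 0+4 = 4
i=3,p=4: not 3>4, c = 4+4 = 8
i=3,p=5: not 3>5, c = 8+4 = 12
i=3,p=6: not 3>6, c = 12+4 = 16
i=4,p=3: 4>3, c = 16+1 = 17
i=4,p=4: not 4>4, c = 17+4 = 21
i=4,p=5: not 4>5, c = 21+4 = 25
i=4,p=6: not 4>6, c = 25+4 = 29
i=5,p=3: 5>3, c = 29+2 = 31
i=5,p=4: 5>4, c = 31+1 = 32
i=5,p=5: not 5>5, c = 32+4 = 36
i=5,p=6: not 5>6, c = 36+4 = 40

40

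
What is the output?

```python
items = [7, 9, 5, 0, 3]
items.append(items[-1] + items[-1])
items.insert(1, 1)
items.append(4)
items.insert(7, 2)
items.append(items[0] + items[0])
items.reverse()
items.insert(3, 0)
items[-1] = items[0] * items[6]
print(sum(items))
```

append items[-1]+items[-1] = 3+3 = 6 → [7, 9, 5, 0, 3, 6]
insert 1 at 1 → [7, 1, 9, 5, 0, 3, 6]
append 4 → [7, 1, 9, 5, 0, 3, 6, 4]
insert 2 at 7 → [7, 1, 9, 5, 0, 3, 6, 2, 4]
append items[0]+items[0] = 7+7 = 14 → [7, 1, 9, 5, 0, 3, 6, 2, 4, 14]
reverse → [14, 4, 2, 6, 3, 0, 5, 9, 1, 7]
insert 0 at 3 → [14, 4, 2, 0, 6, 3, 0, 5, 9, 1, 7]
items[-1] = items[0]*items[6] = 14*0 = 0 → [14, 4, 2, 0, 6, 3, 0, 5, 9, 1, 0]
sum = 44

44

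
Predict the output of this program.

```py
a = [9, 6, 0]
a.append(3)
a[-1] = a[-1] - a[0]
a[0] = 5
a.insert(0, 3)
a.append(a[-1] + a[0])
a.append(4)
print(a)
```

append 3 → [9, 6, 0, 3]
a[-1] = a[-1]-a[0] = 3-9 = -6 → [9, 6, 0, -6]
a[0] = 5 → [5, 6, 0, -6]
insert 3 at 0 → [3, 5, 6, 0, -6]
append a[-1]+a[0] = (-6)+3 = -3 → [3, 5, 6, 0, -6, -3]
append 4 → [3, 5, 6, 0, -6, -3, 4]

[3, 5, 6, 0, -6, -3, 4]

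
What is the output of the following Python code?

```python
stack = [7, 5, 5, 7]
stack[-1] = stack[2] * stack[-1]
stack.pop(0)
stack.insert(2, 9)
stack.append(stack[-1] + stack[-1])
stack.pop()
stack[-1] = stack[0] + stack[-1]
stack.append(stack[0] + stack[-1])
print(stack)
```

[5, 5, 9, 40, 45]

stack[-1] = stack[2]*stack[-1] = 5*7 = 35 → [7, 5, 5, 35]
pop(0) removes 7 → [5, 5, 35]
insert 9 at 2 → [5, 5, 9, 35]
append stack[-1]+stack[-1] = 35+35 = 70 → [5, 5, 9, 35, 70]
pop() removes 70 → [5, 5, 9, 35]
stack[-1] = stack[0]+stack[-1] = 5+35 = 40 → [5, 5, 9, 40]
append stack[0]+stack[-1] = 5+40 = 45 → [5, 5, 9, 40, 45]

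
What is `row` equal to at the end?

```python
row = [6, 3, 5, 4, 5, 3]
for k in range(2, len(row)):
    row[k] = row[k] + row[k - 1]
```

k=2: row[2] = 5+3 = 8 → [6, 3, 8, 4, 5, 3]
k=3: row[3] = 4+8 = 12 → [6, 3, 8, 12, 5, 3]
k=4: row[4] = 5+12 = 17 → [6, 3, 8, 12, 17, 3]
k=5: row[5] = 3+17 = 20 → [6, 3, 8, 12, 17, 20]

[6, 3, 8, 12, 17, 20]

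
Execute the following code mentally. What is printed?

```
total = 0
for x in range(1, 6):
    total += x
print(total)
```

x=1: total = 0+1 = 1
x=2: total = 1+2 = 3
x=3: total = 3+3 = 6
x=4: total = 6+4 = 10
x=5: total = 10+5 = 15

15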